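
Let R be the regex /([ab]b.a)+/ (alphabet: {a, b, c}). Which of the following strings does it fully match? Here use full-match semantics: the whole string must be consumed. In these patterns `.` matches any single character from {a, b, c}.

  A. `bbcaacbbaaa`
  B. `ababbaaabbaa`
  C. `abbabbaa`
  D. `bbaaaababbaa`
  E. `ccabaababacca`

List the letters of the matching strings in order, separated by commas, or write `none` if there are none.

C

A. `bbcaacbbaaa` → no match
B. `ababbaaabbaa` → no match
C. `abbabbaa` → match
D. `bbaaaababbaa` → no match
E → no match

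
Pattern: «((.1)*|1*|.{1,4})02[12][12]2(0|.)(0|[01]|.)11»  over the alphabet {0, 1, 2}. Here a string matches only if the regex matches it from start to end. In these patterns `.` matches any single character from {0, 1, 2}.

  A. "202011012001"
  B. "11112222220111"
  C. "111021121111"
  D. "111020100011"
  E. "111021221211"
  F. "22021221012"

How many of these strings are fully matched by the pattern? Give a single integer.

2

A → no match — must end with "11"
B → no match
C → match
D → no match
E → match
F → no match — must end with "11"
Total matched: 2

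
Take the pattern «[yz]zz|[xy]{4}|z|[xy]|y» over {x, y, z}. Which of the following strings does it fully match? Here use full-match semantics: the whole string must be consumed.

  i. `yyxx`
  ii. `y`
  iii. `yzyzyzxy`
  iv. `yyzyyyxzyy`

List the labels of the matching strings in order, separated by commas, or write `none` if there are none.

i, ii

i → match
ii → match
iii → no match
iv → no match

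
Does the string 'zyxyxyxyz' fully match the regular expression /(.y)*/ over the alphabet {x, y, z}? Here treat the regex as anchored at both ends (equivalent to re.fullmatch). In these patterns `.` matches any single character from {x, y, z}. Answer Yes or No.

No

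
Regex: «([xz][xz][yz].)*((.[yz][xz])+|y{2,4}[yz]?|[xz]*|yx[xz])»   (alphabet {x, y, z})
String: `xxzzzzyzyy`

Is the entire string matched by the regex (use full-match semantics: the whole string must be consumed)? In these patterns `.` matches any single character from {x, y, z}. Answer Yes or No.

Yes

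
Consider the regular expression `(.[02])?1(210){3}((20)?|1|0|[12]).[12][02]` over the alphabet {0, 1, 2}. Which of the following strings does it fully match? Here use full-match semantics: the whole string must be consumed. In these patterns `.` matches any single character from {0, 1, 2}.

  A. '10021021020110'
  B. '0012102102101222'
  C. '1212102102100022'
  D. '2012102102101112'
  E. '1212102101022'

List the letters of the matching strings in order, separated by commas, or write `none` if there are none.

A → no match
B → match
C → match
D → match
E → no match

B, C, D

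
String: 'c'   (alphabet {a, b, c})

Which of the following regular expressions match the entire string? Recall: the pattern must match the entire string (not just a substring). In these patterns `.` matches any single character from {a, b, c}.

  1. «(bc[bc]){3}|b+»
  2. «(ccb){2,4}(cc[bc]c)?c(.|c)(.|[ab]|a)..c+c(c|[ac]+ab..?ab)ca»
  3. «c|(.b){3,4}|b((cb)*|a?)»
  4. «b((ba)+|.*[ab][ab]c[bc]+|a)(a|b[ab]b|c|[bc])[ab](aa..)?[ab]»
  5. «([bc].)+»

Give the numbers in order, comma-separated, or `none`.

3

1 → no match
2 → no match — must start with 'ccb'
3 → match
4 → no match — must start with 'b'
5 → no match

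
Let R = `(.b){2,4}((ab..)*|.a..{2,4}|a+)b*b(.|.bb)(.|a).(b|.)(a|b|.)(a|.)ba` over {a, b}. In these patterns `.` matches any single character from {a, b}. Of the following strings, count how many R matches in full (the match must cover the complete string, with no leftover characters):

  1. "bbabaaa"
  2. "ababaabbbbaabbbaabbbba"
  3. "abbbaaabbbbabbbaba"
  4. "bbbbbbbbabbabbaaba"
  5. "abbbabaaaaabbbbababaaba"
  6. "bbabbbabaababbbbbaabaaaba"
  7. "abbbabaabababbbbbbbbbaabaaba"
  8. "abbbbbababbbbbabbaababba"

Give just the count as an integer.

1. "bbabaaa" → no match — must end with "ba"
2 → no match
3 → match
4 → match
5 → match
6 → match
7 → match
8 → match
Total matched: 6

6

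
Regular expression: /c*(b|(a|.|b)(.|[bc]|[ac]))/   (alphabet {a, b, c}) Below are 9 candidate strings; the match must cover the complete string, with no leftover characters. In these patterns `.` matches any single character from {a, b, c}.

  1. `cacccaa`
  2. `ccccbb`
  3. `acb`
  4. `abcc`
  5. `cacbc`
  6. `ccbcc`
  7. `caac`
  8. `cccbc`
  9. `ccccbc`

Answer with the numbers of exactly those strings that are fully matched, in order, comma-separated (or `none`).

2, 8, 9

1. `cacccaa` → no match
2. `ccccbb` → match
3. `acb` → no match
4. `abcc` → no match
5. `cacbc` → no match
6. `ccbcc` → no match
7. `caac` → no match
8. `cccbc` → match
9. `ccccbc` → match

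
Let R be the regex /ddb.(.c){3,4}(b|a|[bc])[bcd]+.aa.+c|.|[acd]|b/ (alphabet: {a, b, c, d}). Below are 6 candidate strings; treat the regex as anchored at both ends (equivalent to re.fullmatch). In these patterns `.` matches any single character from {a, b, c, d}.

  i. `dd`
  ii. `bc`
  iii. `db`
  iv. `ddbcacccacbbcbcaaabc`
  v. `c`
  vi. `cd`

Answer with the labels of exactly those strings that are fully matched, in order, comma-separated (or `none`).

i → no match
ii → no match
iii → no match
iv → match
v → match
vi → no match

iv, v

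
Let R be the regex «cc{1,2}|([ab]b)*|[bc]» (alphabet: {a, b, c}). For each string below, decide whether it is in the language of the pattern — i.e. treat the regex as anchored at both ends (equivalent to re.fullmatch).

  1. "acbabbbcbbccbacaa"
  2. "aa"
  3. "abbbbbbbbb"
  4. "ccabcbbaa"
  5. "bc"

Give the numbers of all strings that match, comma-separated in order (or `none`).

1 → no match
2. "aa" → no match
3. "abbbbbbbbb" → match
4. "ccabcbbaa" → no match
5. "bc" → no match

3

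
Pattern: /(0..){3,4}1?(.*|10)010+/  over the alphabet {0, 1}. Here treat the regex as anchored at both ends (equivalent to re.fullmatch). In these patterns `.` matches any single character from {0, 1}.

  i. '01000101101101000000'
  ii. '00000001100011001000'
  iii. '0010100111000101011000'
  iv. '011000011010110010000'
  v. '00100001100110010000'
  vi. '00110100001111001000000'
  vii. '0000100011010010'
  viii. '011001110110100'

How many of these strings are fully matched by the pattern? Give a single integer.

5

i → match
ii → match
iii → no match
iv → match
v → match
vi → no match
vii → match
viii → no match
Total matched: 5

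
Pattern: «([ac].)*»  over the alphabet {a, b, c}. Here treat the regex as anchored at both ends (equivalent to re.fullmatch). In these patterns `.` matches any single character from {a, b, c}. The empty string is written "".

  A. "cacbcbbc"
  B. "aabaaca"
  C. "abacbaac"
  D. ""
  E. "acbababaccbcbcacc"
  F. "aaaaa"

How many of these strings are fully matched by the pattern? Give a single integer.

A. "cacbcbbc" → no match
B. "aabaaca" → no match
C. "abacbaac" → no match
D. "" → match
E → no match
F. "aaaaa" → no match
Total matched: 1

1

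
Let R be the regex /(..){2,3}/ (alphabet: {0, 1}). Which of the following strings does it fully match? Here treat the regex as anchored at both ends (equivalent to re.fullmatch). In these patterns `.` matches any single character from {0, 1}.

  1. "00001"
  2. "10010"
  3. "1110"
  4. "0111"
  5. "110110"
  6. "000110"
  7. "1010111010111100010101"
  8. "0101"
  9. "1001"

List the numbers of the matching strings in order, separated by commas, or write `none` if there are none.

1. "00001" → no match
2. "10010" → no match
3. "1110" → match
4. "0111" → match
5. "110110" → match
6. "000110" → match
7 → no match
8. "0101" → match
9. "1001" → match

3, 4, 5, 6, 8, 9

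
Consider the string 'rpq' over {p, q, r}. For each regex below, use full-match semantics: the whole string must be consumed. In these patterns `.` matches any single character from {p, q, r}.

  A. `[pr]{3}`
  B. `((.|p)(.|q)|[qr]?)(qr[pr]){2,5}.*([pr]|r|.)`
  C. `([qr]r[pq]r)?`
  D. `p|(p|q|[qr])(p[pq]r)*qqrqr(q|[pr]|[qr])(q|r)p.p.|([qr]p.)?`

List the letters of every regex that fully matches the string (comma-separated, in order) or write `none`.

D

A → no match
B → no match
C → no match
D → match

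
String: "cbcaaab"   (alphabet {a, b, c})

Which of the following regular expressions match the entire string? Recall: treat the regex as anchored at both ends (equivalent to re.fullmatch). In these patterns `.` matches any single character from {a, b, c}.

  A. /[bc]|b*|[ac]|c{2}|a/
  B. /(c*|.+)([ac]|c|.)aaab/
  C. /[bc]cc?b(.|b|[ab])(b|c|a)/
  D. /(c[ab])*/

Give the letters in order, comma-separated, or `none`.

B

A → no match
B → match
C → no match
D → no match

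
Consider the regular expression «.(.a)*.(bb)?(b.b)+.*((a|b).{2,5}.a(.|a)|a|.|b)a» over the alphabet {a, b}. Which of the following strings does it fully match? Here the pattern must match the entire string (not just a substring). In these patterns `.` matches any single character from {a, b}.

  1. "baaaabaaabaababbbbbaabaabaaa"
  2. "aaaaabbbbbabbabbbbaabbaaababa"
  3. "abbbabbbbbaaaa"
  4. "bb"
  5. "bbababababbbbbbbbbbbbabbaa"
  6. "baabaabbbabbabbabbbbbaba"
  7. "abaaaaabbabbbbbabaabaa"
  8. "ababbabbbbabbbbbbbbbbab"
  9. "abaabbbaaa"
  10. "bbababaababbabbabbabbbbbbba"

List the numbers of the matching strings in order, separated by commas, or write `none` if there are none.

1, 2, 5, 6, 7, 9, 10

1 → match
2 → match
3 → no match
4 → no match — must end with "a"
5 → match
6 → match
7 → match
8 → no match — must end with "a"
9 → match
10 → match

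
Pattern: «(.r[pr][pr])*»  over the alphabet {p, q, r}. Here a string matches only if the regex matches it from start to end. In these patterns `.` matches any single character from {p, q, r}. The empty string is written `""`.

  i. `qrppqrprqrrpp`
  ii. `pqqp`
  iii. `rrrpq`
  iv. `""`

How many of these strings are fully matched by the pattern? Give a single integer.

i → no match
ii → no match
iii → no match
iv → match
Total matched: 1

1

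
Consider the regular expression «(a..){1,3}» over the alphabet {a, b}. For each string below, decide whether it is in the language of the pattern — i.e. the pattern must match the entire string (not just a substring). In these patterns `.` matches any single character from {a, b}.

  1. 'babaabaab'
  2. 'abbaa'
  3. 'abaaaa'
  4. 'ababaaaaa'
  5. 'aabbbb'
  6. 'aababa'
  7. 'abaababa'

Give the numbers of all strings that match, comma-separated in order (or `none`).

3, 6

1 → no match — must start with 'a'
2 → no match
3 → match
4 → no match
5 → no match
6 → match
7 → no match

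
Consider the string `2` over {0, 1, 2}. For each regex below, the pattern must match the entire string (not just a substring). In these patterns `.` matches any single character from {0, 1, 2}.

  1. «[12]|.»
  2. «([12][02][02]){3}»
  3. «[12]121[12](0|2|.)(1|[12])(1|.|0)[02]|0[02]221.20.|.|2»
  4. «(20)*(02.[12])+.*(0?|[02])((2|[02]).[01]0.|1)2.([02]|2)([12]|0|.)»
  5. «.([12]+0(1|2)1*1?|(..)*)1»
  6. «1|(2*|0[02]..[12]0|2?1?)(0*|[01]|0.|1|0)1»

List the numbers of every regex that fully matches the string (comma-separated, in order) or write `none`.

1 → match
2 → no match
3 → match
4 → no match
5 → no match — must end with `1`
6 → no match — must end with `1`

1, 3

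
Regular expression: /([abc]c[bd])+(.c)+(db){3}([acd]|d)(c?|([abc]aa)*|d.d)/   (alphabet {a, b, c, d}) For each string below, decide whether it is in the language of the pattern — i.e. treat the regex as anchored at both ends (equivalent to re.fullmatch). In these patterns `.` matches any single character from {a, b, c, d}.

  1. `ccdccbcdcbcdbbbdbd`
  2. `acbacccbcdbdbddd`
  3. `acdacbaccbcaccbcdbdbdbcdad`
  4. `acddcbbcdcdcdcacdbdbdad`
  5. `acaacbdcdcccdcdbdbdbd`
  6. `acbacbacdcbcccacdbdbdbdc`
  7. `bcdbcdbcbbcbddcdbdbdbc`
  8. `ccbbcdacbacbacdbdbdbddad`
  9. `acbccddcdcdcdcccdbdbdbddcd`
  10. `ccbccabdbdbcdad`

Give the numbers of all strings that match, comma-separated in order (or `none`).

1 → no match
2 → no match
3 → no match
4 → no match
5 → no match
6 → match
7 → no match
8 → match
9 → match
10 → no match

6, 8, 9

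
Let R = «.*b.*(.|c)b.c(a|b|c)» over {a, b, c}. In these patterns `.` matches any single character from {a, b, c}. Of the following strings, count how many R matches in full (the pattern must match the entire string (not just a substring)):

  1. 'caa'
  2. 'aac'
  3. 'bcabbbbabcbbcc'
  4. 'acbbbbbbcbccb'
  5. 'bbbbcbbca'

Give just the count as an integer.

3

1 → no match
2 → no match
3 → match
4 → match
5 → match
Total matched: 3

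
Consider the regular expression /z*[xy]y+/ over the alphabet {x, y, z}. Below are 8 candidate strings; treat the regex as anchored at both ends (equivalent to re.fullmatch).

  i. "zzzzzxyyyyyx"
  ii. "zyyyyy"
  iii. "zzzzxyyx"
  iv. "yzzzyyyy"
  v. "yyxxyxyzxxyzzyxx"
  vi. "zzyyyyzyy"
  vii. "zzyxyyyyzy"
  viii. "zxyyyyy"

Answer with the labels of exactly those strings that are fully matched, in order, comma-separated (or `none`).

i → no match — must end with "y"
ii → match
iii → no match — must end with "y"
iv → no match
v → no match — must end with "y"
vi → no match
vii → no match
viii → match

ii, viii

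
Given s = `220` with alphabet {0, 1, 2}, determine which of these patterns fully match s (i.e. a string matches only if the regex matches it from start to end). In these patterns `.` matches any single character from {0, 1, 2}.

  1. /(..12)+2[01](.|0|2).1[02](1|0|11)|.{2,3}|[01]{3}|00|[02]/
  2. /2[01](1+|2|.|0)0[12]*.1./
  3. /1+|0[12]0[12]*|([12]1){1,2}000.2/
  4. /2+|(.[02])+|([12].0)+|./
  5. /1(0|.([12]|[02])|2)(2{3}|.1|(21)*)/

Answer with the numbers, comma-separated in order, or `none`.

1, 4

1 → match
2 → no match
3 → no match
4 → match
5 → no match — must start with `1`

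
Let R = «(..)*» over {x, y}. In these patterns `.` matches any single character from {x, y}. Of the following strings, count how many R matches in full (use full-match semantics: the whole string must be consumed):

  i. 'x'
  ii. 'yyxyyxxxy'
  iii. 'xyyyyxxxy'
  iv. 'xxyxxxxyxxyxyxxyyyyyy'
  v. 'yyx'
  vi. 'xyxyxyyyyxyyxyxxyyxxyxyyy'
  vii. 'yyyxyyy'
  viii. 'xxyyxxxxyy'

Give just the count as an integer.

1

i. 'x' → no match
ii. 'yyxyyxxxy' → no match
iii. 'xyyyyxxxy' → no match
iv → no match
v. 'yyx' → no match
vi → no match
vii. 'yyyxyyy' → no match
viii. 'xxyyxxxxyy' → match
Total matched: 1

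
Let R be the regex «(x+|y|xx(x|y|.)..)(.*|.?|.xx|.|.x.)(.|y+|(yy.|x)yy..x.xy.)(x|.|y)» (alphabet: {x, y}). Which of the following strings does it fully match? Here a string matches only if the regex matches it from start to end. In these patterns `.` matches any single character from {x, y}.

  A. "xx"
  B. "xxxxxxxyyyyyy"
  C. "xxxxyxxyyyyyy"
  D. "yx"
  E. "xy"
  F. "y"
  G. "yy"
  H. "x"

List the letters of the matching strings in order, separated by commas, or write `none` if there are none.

A. "xx" → no match
B → match
C → match
D. "yx" → no match
E. "xy" → no match
F. "y" → no match
G. "yy" → no match
H. "x" → no match

B, C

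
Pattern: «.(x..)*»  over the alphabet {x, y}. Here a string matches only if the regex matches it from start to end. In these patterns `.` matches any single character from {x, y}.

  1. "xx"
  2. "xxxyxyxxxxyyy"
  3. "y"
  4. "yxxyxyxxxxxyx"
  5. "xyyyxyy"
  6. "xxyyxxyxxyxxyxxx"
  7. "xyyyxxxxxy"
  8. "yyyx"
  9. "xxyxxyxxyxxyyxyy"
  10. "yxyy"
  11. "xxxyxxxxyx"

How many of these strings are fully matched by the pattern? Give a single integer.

1 → no match
2 → no match
3 → match
4 → match
5 → no match
6 → match
7 → no match
8 → no match
9 → match
10 → match
11 → match
Total matched: 6

6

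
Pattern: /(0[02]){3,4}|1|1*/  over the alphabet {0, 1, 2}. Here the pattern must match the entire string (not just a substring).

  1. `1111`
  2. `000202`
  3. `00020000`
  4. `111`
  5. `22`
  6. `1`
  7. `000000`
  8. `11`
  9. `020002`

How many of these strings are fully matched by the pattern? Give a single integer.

8

1 → match
2 → match
3 → match
4 → match
5 → no match
6 → match
7 → match
8 → match
9 → match
Total matched: 8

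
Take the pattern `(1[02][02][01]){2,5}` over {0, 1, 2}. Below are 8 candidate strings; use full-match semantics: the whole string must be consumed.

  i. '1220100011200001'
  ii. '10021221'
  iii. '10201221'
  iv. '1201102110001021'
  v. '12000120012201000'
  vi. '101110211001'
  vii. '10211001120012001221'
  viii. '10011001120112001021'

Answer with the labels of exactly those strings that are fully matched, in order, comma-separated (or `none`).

iii, iv, vii, viii

i → no match
ii → no match
iii → match
iv → match
v → no match
vi → no match
vii → match
viii → match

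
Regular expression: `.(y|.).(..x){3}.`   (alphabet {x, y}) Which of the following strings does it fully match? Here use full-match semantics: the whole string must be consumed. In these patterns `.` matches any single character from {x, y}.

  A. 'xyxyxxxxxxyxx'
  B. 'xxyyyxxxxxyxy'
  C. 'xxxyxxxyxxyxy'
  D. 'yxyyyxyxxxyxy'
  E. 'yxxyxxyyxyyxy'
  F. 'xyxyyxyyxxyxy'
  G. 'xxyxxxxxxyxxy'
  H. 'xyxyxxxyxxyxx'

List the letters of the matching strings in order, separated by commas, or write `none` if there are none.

A, B, C, D, E, F, G, H

A → match
B → match
C → match
D → match
E → match
F → match
G → match
H → match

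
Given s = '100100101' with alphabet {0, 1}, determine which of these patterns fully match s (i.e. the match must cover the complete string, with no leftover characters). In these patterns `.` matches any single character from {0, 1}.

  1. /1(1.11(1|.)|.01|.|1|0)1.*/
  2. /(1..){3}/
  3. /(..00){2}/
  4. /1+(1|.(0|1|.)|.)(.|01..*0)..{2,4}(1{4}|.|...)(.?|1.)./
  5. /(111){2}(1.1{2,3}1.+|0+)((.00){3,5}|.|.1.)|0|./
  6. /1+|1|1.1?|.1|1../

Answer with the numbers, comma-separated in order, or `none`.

1 → no match
2 → match
3 → no match — must end with '00'
4 → match
5 → no match
6 → no match

2, 4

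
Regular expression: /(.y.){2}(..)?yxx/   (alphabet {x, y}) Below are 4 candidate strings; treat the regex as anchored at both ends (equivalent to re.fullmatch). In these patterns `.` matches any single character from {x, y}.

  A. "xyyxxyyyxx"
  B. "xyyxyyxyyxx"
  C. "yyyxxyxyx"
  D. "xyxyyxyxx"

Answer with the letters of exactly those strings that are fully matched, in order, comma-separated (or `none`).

B, D

A → no match
B → match
C → no match — must end with "yxx"
D → match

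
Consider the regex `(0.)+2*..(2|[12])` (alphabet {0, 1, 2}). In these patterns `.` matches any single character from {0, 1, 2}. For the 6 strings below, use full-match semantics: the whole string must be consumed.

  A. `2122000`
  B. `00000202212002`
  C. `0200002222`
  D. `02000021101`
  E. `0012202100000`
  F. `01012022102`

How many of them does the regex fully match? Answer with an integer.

A → no match — must start with `0`
B → no match
C → match
D → no match
E → no match
F → no match
Total matched: 1

1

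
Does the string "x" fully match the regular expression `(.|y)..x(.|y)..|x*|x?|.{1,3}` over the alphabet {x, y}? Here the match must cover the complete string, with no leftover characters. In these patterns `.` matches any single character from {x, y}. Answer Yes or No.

Yes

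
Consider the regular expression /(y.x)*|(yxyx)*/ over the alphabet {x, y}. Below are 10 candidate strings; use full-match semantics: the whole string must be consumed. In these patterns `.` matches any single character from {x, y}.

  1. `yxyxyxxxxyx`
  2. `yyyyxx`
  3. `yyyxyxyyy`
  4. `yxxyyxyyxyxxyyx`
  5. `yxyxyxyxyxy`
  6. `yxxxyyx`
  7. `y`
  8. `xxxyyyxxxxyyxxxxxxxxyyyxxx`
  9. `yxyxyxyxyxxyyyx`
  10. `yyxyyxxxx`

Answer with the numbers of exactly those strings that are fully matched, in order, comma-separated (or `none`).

1. `yxyxyxxxxyx` → no match
2. `yyyyxx` → no match
3. `yyyxyxyyy` → no match
4 → match
5. `yxyxyxyxyxy` → no match
6. `yxxxyyx` → no match
7. `y` → no match
8 → no match
9 → no match
10. `yyxyyxxxx` → no match

4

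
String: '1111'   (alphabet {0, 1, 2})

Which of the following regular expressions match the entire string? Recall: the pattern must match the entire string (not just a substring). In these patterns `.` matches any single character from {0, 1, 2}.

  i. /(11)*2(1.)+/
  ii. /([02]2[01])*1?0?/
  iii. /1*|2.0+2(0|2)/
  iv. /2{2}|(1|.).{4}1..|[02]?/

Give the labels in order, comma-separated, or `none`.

iii

i → no match
ii → no match
iii → match
iv → no match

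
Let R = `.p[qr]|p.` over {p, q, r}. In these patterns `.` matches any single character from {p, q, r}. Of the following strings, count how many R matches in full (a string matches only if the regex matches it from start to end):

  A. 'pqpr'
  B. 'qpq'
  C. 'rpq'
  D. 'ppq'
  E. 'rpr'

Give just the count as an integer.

4

A. 'pqpr' → no match
B. 'qpq' → match
C. 'rpq' → match
D. 'ppq' → match
E. 'rpr' → match
Total matched: 4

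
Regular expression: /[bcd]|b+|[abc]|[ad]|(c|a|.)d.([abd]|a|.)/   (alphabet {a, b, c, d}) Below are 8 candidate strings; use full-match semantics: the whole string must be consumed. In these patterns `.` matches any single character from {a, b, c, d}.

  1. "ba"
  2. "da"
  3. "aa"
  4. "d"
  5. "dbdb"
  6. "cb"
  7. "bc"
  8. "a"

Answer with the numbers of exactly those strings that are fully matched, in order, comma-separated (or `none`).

4, 8

1 → no match
2 → no match
3 → no match
4 → match
5 → no match
6 → no match
7 → no match
8 → match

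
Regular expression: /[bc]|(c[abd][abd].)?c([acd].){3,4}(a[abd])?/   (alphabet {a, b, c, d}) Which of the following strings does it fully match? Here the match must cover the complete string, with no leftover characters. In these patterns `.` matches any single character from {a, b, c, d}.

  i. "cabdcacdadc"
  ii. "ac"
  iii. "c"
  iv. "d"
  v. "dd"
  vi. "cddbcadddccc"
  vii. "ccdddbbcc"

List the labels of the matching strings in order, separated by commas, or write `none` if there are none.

i, iii

i → match
ii → no match
iii → match
iv → no match
v → no match
vi → no match
vii → no match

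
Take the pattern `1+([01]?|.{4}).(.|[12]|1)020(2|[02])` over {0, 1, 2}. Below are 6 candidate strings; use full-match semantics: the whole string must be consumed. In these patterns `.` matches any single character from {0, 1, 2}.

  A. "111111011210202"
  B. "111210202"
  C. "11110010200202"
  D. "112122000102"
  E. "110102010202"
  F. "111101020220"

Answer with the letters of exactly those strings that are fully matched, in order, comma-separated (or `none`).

A, B, C, E

A → match
B → match
C → match
D → no match
E → match
F → no match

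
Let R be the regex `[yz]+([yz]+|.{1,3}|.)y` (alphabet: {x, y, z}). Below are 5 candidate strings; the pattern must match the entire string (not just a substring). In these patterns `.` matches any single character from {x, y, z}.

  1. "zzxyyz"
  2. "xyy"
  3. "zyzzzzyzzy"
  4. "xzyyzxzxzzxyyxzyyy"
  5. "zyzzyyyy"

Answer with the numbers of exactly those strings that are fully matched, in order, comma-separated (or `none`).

1. "zzxyyz" → no match — must end with "y"
2. "xyy" → no match
3. "zyzzzzyzzy" → match
4 → no match
5. "zyzzyyyy" → match

3, 5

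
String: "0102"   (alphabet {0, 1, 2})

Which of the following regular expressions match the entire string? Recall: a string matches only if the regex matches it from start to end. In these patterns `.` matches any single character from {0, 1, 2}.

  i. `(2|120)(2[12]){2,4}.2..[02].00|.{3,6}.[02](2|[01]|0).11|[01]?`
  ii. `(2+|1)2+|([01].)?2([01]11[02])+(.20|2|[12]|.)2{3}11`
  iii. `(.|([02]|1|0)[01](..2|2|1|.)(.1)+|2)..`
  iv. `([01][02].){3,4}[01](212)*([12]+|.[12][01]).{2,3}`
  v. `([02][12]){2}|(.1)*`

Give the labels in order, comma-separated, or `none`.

i → no match
ii → no match
iii → no match
iv → no match
v → match

v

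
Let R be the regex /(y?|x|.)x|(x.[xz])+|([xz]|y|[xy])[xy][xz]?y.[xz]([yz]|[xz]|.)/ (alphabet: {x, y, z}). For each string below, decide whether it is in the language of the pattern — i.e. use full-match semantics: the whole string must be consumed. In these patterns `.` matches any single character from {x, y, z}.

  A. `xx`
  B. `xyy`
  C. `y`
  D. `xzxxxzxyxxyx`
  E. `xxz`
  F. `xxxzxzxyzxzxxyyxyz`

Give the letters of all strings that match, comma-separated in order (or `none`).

A → match
B → no match
C → no match
D → match
E → match
F → no match

A, D, E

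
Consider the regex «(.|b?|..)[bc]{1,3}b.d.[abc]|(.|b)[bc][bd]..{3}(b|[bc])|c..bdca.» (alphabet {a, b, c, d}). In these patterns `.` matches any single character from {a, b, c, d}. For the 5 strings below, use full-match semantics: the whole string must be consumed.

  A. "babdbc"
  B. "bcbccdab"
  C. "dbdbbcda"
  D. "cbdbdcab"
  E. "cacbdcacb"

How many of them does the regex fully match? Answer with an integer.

2

A. "babdbc" → no match
B. "bcbccdab" → match
C. "dbdbbcda" → no match
D. "cbdbdcab" → match
E. "cacbdcacb" → no match
Total matched: 2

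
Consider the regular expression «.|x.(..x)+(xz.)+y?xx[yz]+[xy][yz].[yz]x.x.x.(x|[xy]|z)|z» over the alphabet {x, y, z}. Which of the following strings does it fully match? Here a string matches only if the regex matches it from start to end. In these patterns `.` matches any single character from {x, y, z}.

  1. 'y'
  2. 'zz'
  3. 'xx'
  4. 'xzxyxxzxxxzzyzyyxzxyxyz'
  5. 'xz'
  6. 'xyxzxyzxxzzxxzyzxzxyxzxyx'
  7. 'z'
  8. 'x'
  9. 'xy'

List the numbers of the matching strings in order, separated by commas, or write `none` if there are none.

1 → match
2 → no match
3 → no match
4 → match
5 → no match
6 → match
7 → match
8 → match
9 → no match

1, 4, 6, 7, 8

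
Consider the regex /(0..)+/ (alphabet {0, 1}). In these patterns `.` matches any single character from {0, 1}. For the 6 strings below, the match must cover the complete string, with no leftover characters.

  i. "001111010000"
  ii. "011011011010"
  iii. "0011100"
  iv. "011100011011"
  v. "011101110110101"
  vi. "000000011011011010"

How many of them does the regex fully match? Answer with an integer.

2

i → no match
ii → match
iii → no match
iv → no match
v → no match
vi → match
Total matched: 2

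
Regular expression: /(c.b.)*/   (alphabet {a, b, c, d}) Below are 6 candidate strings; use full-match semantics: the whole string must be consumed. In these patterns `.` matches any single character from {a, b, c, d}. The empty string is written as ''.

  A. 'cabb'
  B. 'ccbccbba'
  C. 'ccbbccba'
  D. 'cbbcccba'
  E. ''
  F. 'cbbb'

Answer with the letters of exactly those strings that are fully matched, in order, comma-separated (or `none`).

A → match
B → match
C → match
D → match
E → match
F → match

A, B, C, D, E, F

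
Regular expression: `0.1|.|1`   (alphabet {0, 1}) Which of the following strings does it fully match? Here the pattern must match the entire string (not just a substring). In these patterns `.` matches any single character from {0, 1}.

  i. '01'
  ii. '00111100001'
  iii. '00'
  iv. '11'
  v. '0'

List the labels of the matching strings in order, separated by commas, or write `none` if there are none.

i → no match
ii → no match
iii → no match
iv → no match
v → match

v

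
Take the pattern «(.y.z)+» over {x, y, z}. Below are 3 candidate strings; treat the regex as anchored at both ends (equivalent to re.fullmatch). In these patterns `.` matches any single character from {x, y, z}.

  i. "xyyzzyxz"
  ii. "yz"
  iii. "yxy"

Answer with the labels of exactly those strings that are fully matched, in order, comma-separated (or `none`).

i

i → match
ii → no match
iii → no match — must end with "z"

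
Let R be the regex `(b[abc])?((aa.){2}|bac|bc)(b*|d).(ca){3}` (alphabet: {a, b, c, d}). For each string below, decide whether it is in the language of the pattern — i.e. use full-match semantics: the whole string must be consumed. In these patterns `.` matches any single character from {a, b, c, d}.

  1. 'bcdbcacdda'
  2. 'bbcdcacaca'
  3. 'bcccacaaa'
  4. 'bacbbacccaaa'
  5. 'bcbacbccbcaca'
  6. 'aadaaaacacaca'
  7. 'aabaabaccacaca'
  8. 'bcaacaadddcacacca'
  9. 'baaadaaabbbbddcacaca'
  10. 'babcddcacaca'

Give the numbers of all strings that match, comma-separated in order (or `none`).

6, 10

1 → no match — must end with 'ca'
2 → no match
3 → no match — must end with 'ca'
4 → no match — must end with 'ca'
5 → no match
6 → match
7 → no match
8 → no match
9 → no match
10 → match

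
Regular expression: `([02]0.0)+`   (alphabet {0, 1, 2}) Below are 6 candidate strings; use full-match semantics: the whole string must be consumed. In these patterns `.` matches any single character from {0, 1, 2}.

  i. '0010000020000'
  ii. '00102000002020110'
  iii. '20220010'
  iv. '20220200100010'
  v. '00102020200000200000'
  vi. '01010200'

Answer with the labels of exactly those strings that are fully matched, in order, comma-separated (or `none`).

i → no match
ii → no match
iii → no match
iv → no match
v → match
vi → no match

v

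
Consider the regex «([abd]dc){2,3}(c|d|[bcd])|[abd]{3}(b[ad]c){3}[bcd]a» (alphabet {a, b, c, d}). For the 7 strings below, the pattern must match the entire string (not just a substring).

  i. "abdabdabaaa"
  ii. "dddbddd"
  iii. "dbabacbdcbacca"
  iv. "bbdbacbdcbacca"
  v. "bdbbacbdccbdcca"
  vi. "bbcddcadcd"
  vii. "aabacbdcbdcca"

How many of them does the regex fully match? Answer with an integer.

2

i → no match
ii → no match
iii → match
iv → match
v → no match
vi → no match
vii → no match
Total matched: 2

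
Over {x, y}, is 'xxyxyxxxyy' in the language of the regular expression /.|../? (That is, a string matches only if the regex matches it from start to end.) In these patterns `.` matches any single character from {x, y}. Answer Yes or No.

No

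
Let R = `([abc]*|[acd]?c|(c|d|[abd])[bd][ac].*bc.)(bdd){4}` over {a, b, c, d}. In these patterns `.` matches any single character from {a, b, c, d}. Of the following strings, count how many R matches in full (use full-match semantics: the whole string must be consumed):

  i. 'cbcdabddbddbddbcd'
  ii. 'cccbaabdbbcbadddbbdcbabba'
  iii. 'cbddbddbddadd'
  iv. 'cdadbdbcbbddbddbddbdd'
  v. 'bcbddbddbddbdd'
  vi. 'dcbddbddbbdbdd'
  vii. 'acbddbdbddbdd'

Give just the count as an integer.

i → no match — must end with 'bdd'
ii → no match — must end with 'bdd'
iii → no match — must end with 'bdd'
iv → match
v → match
vi → no match
vii → no match
Total matched: 2

2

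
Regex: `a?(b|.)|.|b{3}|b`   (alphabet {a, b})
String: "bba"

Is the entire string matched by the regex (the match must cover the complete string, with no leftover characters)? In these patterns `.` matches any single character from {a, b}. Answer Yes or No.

No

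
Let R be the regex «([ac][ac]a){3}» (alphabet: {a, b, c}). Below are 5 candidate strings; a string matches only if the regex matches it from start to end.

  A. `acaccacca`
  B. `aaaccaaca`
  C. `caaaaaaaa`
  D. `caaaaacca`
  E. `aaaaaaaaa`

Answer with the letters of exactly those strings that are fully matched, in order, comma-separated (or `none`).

A, B, C, D, E

A → match
B → match
C → match
D → match
E → match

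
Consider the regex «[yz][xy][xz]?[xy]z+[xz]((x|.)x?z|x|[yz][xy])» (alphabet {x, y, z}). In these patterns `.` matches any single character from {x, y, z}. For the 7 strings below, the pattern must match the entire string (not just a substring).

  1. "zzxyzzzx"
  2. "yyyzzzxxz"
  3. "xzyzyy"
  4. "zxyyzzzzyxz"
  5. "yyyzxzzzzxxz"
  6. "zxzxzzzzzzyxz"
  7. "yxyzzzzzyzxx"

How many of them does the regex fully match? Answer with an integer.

2

1 → no match
2 → match
3 → no match
4 → no match
5 → no match
6 → match
7 → no match
Total matched: 2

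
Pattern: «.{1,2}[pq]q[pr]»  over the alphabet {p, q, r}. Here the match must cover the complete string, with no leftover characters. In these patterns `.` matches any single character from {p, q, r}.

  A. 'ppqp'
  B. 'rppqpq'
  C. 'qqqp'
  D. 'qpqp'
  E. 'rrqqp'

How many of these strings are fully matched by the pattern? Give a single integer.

A → match
B → no match
C → match
D → match
E → match
Total matched: 4

4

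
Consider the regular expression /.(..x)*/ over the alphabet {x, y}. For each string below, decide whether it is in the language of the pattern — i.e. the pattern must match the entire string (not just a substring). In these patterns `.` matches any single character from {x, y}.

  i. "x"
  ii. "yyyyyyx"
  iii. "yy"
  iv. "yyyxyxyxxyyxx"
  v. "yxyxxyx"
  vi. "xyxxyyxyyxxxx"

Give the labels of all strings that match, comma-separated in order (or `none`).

i, v, vi

i → match
ii → no match
iii → no match
iv → no match
v → match
vi → match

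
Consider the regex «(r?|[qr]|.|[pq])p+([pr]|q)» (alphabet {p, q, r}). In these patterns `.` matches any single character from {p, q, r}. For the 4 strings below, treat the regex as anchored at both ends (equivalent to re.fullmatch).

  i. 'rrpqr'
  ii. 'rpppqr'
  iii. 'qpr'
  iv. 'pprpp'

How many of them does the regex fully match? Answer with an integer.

i. 'rrpqr' → no match
ii. 'rpppqr' → no match
iii. 'qpr' → match
iv. 'pprpp' → no match
Total matched: 1

1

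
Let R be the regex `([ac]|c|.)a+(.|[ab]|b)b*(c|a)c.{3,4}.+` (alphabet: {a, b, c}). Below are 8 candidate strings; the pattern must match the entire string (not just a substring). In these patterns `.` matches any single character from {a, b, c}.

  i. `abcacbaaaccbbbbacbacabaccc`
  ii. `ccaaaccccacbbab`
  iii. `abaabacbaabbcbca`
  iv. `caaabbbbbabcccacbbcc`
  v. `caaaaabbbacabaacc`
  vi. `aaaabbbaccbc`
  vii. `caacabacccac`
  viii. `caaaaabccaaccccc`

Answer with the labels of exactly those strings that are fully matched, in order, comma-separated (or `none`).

i → no match
ii → no match
iii → no match
iv → no match
v → match
vi → no match
vii → no match
viii → match

v, viii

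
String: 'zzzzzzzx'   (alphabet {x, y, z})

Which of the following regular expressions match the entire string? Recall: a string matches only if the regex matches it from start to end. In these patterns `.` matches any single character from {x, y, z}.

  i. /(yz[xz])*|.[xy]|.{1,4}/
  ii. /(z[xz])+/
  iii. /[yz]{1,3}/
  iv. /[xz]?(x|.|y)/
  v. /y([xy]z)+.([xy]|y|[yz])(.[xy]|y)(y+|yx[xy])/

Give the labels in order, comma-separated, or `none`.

i → no match
ii → match
iii → no match
iv → no match
v → no match — must start with 'y'

ii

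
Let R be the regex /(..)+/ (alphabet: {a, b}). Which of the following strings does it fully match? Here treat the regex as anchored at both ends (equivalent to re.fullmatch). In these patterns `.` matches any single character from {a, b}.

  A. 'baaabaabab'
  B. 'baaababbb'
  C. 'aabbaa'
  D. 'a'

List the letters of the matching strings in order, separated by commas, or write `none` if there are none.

A, C

A → match
B → no match
C → match
D → no match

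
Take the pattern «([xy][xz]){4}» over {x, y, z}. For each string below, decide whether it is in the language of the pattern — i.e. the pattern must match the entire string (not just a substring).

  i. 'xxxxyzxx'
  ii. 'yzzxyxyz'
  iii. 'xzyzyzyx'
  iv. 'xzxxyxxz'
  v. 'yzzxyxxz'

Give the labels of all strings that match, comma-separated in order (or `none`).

i. 'xxxxyzxx' → match
ii. 'yzzxyxyz' → no match
iii. 'xzyzyzyx' → match
iv. 'xzxxyxxz' → match
v. 'yzzxyxxz' → no match

i, iii, iv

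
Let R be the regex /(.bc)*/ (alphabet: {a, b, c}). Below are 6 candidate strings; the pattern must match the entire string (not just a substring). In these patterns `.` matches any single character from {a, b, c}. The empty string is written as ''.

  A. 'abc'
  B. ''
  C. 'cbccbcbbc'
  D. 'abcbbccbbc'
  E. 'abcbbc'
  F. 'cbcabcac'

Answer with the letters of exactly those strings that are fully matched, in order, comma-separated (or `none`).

A → match
B → match
C → match
D → no match
E → match
F → no match

A, B, C, E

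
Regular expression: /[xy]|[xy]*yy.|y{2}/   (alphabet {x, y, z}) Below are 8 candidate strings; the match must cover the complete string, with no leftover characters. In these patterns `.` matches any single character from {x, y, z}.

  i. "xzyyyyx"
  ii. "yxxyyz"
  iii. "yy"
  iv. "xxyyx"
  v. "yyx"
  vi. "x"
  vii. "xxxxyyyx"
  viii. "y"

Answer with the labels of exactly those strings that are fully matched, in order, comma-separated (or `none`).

i → no match
ii → match
iii → match
iv → match
v → match
vi → match
vii → match
viii → match

ii, iii, iv, v, vi, vii, viii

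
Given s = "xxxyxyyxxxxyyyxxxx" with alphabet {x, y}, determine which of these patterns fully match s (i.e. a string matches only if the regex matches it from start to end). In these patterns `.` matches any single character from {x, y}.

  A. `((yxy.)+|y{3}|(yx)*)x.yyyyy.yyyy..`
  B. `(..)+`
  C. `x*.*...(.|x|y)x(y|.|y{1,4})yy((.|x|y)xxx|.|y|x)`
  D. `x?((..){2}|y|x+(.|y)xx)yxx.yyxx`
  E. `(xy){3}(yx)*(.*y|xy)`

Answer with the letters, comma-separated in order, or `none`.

B, C

A → no match
B → match
C → match
D → no match — must end with "yyxx"
E → no match — must start with "xy"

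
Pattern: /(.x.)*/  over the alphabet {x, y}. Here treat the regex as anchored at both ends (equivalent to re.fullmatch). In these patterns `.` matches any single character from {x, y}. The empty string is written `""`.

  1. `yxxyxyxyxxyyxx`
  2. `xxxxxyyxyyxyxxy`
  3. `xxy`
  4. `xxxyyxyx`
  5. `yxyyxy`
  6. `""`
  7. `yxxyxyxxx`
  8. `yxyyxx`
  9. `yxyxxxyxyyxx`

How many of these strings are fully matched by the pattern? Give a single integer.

7

1 → no match
2 → match
3 → match
4 → no match
5 → match
6 → match
7 → match
8 → match
9 → match
Total matched: 7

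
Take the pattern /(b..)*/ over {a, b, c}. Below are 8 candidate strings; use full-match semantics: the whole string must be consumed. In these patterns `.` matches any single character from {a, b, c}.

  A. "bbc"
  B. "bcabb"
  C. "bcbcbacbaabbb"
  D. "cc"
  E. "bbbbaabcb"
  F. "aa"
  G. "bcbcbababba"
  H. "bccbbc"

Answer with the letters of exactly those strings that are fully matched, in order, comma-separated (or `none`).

A, E, H

A. "bbc" → match
B. "bcabb" → no match
C → no match
D. "cc" → no match
E. "bbbbaabcb" → match
F. "aa" → no match
G. "bcbcbababba" → no match
H. "bccbbc" → match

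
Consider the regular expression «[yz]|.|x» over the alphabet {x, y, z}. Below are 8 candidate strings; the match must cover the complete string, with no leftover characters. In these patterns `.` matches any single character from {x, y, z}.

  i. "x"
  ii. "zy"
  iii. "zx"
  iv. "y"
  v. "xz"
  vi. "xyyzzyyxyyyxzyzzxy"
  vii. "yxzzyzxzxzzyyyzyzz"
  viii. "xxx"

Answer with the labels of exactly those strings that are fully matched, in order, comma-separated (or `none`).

i → match
ii → no match
iii → no match
iv → match
v → no match
vi → no match
vii → no match
viii → no match

i, iv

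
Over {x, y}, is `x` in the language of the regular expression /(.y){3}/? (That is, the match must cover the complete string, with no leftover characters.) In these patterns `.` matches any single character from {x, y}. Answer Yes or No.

Every match must end with `y`, but `x` does not.

No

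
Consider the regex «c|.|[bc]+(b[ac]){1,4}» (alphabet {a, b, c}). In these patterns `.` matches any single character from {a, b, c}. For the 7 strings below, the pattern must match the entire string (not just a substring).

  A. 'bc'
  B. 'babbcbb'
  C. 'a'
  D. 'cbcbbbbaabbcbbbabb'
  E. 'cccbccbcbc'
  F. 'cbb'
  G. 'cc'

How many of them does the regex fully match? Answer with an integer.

A → no match
B → no match
C → match
D → no match
E → match
F → no match
G → no match
Total matched: 2

2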